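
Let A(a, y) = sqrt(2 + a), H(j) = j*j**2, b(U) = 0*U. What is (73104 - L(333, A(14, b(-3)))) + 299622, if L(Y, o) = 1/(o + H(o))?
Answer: 25345367/68 ≈ 3.7273e+5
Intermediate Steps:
b(U) = 0
H(j) = j**3
L(Y, o) = 1/(o + o**3)
(73104 - L(333, A(14, b(-3)))) + 299622 = (73104 - 1/(sqrt(2 + 14) + (sqrt(2 + 14))**3)) + 299622 = (73104 - 1/(sqrt(16) + (sqrt(16))**3)) + 299622 = (73104 - 1/(4 + 4**3)) + 299622 = (73104 - 1/(4 + 64)) + 299622 = (73104 - 1/68) + 299622 = 4971071/68 + 299622 = 25345367/68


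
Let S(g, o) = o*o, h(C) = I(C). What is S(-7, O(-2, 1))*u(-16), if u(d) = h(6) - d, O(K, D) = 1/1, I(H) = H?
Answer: 22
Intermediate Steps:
O(K, D) = 1
h(C) = C
S(g, o) = o²
u(d) = 6 - d
S(-7, O(-2, 1))*u(-16) = 1²*(6 - 1*(-16)) = 1*(6 + 16) = 1*22 = 22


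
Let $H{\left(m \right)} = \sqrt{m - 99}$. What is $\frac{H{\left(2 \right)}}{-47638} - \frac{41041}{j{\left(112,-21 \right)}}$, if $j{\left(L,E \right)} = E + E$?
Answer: $\frac{5863}{6} - \frac{i \sqrt{97}}{47638} \approx 977.17 - 0.00020674 i$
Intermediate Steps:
$j{\left(L,E \right)} = 2 E$
$H{\left(m \right)} = \sqrt{-99 + m}$
$\frac{H{\left(2 \right)}}{-47638} - \frac{41041}{j{\left(112,-21 \right)}} = \frac{\sqrt{-99 + 2}}{-47638} - \frac{41041}{2 \left(-21\right)} = \sqrt{-97} \left(- \frac{1}{47638}\right) - \frac{41041}{-42} = i \sqrt{97} \left(- \frac{1}{47638}\right) - - \frac{5863}{6} = - \frac{i \sqrt{97}}{47638} + \frac{5863}{6} = \frac{5863}{6} - \frac{i \sqrt{97}}{47638}$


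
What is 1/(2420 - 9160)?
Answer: -1/6740 ≈ -0.00014837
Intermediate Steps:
1/(2420 - 9160) = 1/(-6740) = -1/6740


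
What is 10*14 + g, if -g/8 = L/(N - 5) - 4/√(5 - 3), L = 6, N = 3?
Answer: 164 + 16*√2 ≈ 186.63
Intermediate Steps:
g = 24 + 16*√2 (g = -8*(6/(3 - 5) - 4/√(5 - 3)) = -8*(6/(-2) - 4*√2/2) = -8*(6*(-½) - 2*√2) = -8*(-3 - 2*√2) = 24 + 16*√2 ≈ 46.627)
10*14 + g = 10*14 + (24 + 16*√2) = 140 + (24 + 16*√2) = 164 + 16*√2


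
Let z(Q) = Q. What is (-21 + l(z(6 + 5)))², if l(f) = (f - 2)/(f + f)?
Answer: 205209/484 ≈ 423.99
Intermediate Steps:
l(f) = (-2 + f)/(2*f) (l(f) = (-2 + f)/((2*f)) = (-2 + f)*(1/(2*f)) = (-2 + f)/(2*f))
(-21 + l(z(6 + 5)))² = (-21 + (-2 + (6 + 5))/(2*(6 + 5)))² = (-21 + (½)*(-2 + 11)/11)² = (-21 + (½)*(1/11)*9)² = (-21 + 9/22)² = (-453/22)² = 205209/484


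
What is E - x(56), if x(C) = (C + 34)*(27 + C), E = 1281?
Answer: -6189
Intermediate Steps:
x(C) = (27 + C)*(34 + C) (x(C) = (34 + C)*(27 + C) = (27 + C)*(34 + C))
E - x(56) = 1281 - (918 + 56**2 + 61*56) = 1281 - (918 + 3136 + 3416) = 1281 - 1*7470 = 1281 - 7470 = -6189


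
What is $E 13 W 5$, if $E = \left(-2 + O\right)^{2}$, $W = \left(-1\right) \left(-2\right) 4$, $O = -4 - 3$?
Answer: $42120$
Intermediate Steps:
$O = -7$ ($O = -4 - 3 = -7$)
$W = 8$ ($W = 2 \cdot 4 = 8$)
$E = 81$ ($E = \left(-2 - 7\right)^{2} = \left(-9\right)^{2} = 81$)
$E 13 W 5 = 81 \cdot 13 \cdot 8 \cdot 5 = 81 \cdot 104 \cdot 5 = 81 \cdot 520 = 42120$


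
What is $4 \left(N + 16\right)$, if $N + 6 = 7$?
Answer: $68$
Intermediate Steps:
$N = 1$ ($N = -6 + 7 = 1$)
$4 \left(N + 16\right) = 4 \left(1 + 16\right) = 4 \cdot 17 = 68$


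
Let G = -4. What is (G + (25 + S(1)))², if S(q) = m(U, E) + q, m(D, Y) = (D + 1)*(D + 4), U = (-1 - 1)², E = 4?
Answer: 3844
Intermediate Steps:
U = 4 (U = (-2)² = 4)
m(D, Y) = (1 + D)*(4 + D)
S(q) = 40 + q (S(q) = (4 + 4² + 5*4) + q = (4 + 16 + 20) + q = 40 + q)
(G + (25 + S(1)))² = (-4 + (25 + (40 + 1)))² = (-4 + (25 + 41))² = (-4 + 66)² = 62² = 3844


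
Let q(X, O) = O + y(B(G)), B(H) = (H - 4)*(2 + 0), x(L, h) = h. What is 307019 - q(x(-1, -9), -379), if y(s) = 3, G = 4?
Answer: 307395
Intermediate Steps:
B(H) = -8 + 2*H (B(H) = (-4 + H)*2 = -8 + 2*H)
q(X, O) = 3 + O (q(X, O) = O + 3 = 3 + O)
307019 - q(x(-1, -9), -379) = 307019 - (3 - 379) = 307019 - 1*(-376) = 307019 + 376 = 307395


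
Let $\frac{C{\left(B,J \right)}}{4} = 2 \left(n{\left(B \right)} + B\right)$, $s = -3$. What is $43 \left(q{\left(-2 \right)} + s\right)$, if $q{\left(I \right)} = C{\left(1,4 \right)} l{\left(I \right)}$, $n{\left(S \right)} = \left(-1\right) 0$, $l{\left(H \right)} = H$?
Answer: $-817$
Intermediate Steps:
$n{\left(S \right)} = 0$
$C{\left(B,J \right)} = 8 B$ ($C{\left(B,J \right)} = 4 \cdot 2 \left(0 + B\right) = 4 \cdot 2 B = 8 B$)
$q{\left(I \right)} = 8 I$ ($q{\left(I \right)} = 8 \cdot 1 I = 8 I$)
$43 \left(q{\left(-2 \right)} + s\right) = 43 \left(8 \left(-2\right) - 3\right) = 43 \left(-16 - 3\right) = 43 \left(-19\right) = -817$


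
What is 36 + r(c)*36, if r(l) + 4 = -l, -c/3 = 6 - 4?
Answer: 108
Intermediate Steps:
c = -6 (c = -3*(6 - 4) = -3*2 = -6)
r(l) = -4 - l
36 + r(c)*36 = 36 + (-4 - 1*(-6))*36 = 36 + (-4 + 6)*36 = 36 + 2*36 = 36 + 72 = 108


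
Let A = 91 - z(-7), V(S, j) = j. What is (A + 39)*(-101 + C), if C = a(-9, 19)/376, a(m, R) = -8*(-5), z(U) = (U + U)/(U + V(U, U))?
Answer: -611718/47 ≈ -13015.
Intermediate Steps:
z(U) = 1 (z(U) = (U + U)/(U + U) = (2*U)/((2*U)) = (2*U)*(1/(2*U)) = 1)
A = 90 (A = 91 - 1*1 = 91 - 1 = 90)
a(m, R) = 40
C = 5/47 (C = 40/376 = 40*(1/376) = 5/47 ≈ 0.10638)
(A + 39)*(-101 + C) = (90 + 39)*(-101 + 5/47) = 129*(-4742/47) = -611718/47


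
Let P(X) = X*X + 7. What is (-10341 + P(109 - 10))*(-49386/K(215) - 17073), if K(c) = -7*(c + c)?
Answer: 13682201676/1505 ≈ 9.0912e+6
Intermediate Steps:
K(c) = -14*c
P(X) = 7 + X² (P(X) = X² + 7 = 7 + X²)
(-10341 + P(109 - 10))*(-49386/K(215) - 17073) = (-10341 + (7 + (109 - 10)²))*(-49386/((-14*215)) - 17073) = (-10341 + (7 + 99²))*(-49386/(-3010) - 17073) = (-10341 + (7 + 9801))*(-49386*(-1/3010) - 17073) = (-10341 + 9808)*(24693/1505 - 17073) = -533*(-25670172/1505) = 13682201676/1505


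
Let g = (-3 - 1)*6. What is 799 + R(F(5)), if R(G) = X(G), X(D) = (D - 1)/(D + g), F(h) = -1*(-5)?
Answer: 15177/19 ≈ 798.79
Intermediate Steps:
g = -24 (g = -4*6 = -24)
F(h) = 5
X(D) = (-1 + D)/(-24 + D) (X(D) = (D - 1)/(D - 24) = (-1 + D)/(-24 + D))
R(G) = (-1 + G)/(-24 + G)
799 + R(F(5)) = 799 + (-1 + 5)/(-24 + 5) = 799 + 4/(-19) = 799 - 1/19*4 = 799 - 4/19 = 15177/19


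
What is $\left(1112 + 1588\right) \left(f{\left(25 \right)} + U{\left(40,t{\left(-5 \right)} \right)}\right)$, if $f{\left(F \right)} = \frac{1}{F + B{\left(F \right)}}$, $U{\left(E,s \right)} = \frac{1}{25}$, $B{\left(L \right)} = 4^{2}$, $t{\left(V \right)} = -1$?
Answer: $\frac{7128}{41} \approx 173.85$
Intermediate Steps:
$B{\left(L \right)} = 16$
$U{\left(E,s \right)} = \frac{1}{25}$
$f{\left(F \right)} = \frac{1}{16 + F}$ ($f{\left(F \right)} = \frac{1}{F + 16} = \frac{1}{16 + F}$)
$\left(1112 + 1588\right) \left(f{\left(25 \right)} + U{\left(40,t{\left(-5 \right)} \right)}\right) = \left(1112 + 1588\right) \left(\frac{1}{16 + 25} + \frac{1}{25}\right) = 2700 \left(\frac{1}{41} + \frac{1}{25}\right) = 2700 \cdot \frac{66}{1025} = \frac{7128}{41}$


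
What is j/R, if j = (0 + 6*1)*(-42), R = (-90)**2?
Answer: -7/225 ≈ -0.031111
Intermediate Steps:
R = 8100
j = -252 (j = (0 + 6)*(-42) = 6*(-42) = -252)
j/R = -252/8100 = -252*1/8100 = -7/225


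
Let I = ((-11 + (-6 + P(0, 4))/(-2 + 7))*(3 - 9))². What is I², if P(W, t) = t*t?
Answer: 8503056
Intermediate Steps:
P(W, t) = t²
I = 2916 (I = ((-11 + (-6 + 4²)/(-2 + 7))*(3 - 9))² = ((-11 + (-6 + 16)/5)*(-6))² = ((-11 + 10*(⅕))*(-6))² = ((-11 + 2)*(-6))² = (-9*(-6))² = 54² = 2916)
I² = 2916² = 8503056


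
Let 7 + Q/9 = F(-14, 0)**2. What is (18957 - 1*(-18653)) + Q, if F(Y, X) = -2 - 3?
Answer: 37772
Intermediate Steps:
F(Y, X) = -5
Q = 162 (Q = -63 + 9*(-5)**2 = -63 + 9*25 = -63 + 225 = 162)
(18957 - 1*(-18653)) + Q = (18957 - 1*(-18653)) + 162 = (18957 + 18653) + 162 = 37610 + 162 = 37772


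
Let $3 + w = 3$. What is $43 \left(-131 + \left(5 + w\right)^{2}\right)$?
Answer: $-4558$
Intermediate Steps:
$w = 0$ ($w = -3 + 3 = 0$)
$43 \left(-131 + \left(5 + w\right)^{2}\right) = 43 \left(-131 + \left(5 + 0\right)^{2}\right) = 43 \left(-131 + 5^{2}\right) = 43 \left(-131 + 25\right) = 43 \left(-106\right) = -4558$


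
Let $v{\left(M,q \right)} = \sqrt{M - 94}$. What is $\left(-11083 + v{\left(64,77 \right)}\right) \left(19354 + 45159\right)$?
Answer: $-714997579 + 64513 i \sqrt{30} \approx -7.15 \cdot 10^{8} + 3.5335 \cdot 10^{5} i$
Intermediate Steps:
$v{\left(M,q \right)} = \sqrt{-94 + M}$
$\left(-11083 + v{\left(64,77 \right)}\right) \left(19354 + 45159\right) = \left(-11083 + \sqrt{-94 + 64}\right) \left(19354 + 45159\right) = \left(-11083 + \sqrt{-30}\right) 64513 = \left(-11083 + i \sqrt{30}\right) 64513 = -714997579 + 64513 i \sqrt{30}$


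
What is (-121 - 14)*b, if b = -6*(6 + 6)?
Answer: 9720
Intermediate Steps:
b = -72 (b = -6*12 = -72)
(-121 - 14)*b = (-121 - 14)*(-72) = -135*(-72) = 9720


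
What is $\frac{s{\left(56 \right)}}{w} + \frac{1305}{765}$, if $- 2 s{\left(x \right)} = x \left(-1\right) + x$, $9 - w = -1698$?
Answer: $\frac{29}{17} \approx 1.7059$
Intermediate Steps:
$w = 1707$ ($w = 9 - -1698 = 9 + 1698 = 1707$)
$s{\left(x \right)} = 0$ ($s{\left(x \right)} = - \frac{x \left(-1\right) + x}{2} = - \frac{- x + x}{2} = \left(- \frac{1}{2}\right) 0 = 0$)
$\frac{s{\left(56 \right)}}{w} + \frac{1305}{765} = \frac{0}{1707} + \frac{1305}{765} = 0 \cdot \frac{1}{1707} + 1305 \cdot \frac{1}{765} = 0 + \frac{29}{17} = \frac{29}{17}$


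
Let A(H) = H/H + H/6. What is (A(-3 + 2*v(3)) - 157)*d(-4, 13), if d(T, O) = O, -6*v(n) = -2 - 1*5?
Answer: -18265/9 ≈ -2029.4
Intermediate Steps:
v(n) = 7/6 (v(n) = -(-2 - 1*5)/6 = -(-2 - 5)/6 = -⅙*(-7) = 7/6)
A(H) = 1 + H/6 (A(H) = 1 + H*(⅙) = 1 + H/6)
(A(-3 + 2*v(3)) - 157)*d(-4, 13) = ((1 + (-3 + 2*(7/6))/6) - 157)*13 = ((1 + (-3 + 7/3)/6) - 157)*13 = ((1 + (⅙)*(-⅔)) - 157)*13 = ((1 - ⅑) - 157)*13 = (8/9 - 157)*13 = -1405/9*13 = -18265/9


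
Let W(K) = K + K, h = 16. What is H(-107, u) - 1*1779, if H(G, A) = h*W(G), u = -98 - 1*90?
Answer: -5203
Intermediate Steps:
W(K) = 2*K
u = -188 (u = -98 - 90 = -188)
H(G, A) = 32*G (H(G, A) = 16*(2*G) = 32*G)
H(-107, u) - 1*1779 = 32*(-107) - 1*1779 = -3424 - 1779 = -5203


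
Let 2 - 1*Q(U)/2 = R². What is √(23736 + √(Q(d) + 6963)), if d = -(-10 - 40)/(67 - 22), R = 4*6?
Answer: √(23736 + √5815) ≈ 154.31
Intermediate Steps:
R = 24
d = 10/9 (d = -(-50)/45 = -1*(-10/9) = 10/9 ≈ 1.1111)
Q(U) = -1148 (Q(U) = 4 - 2*24² = 4 - 2*576 = 4 - 1152 = -1148)
√(23736 + √(Q(d) + 6963)) = √(23736 + √(-1148 + 6963)) = √(23736 + √5815)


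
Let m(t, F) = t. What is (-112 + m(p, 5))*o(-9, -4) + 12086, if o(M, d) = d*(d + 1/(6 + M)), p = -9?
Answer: 29966/3 ≈ 9988.7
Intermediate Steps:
(-112 + m(p, 5))*o(-9, -4) + 12086 = (-112 - 9)*(-4*(1 + 6*(-4) - 9*(-4))/(6 - 9)) + 12086 = -(-484)*(1 - 24 + 36)/(-3) + 12086 = -(-484)*(-1)*13/3 + 12086 = -121*52/3 + 12086 = -6292/3 + 12086 = 29966/3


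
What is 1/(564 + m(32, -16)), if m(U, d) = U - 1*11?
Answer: 1/585 ≈ 0.0017094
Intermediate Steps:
m(U, d) = -11 + U (m(U, d) = U - 11 = -11 + U)
1/(564 + m(32, -16)) = 1/(564 + (-11 + 32)) = 1/(564 + 21) = 1/585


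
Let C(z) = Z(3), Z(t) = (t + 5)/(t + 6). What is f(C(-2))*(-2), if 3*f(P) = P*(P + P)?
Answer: -256/243 ≈ -1.0535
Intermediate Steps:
Z(t) = (5 + t)/(6 + t)
C(z) = 8/9 (C(z) = (5 + 3)/(6 + 3) = 8/9)
f(P) = 2*P**2/3 (f(P) = (P*(P + P))/3 = (P*(2*P))/3 = (2*P**2)/3 = 2*P**2/3)
f(C(-2))*(-2) = (2*(8/9)**2/3)*(-2) = ((2/3)*(64/81))*(-2) = (128/243)*(-2) = -256/243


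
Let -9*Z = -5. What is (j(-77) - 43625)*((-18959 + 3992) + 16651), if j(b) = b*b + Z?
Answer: -571312156/9 ≈ -6.3479e+7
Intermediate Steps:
Z = 5/9 (Z = -⅑*(-5) = 5/9 ≈ 0.55556)
j(b) = 5/9 + b² (j(b) = b*b + 5/9 = b² + 5/9 = 5/9 + b²)
(j(-77) - 43625)*((-18959 + 3992) + 16651) = ((5/9 + (-77)²) - 43625)*((-18959 + 3992) + 16651) = ((5/9 + 5929) - 43625)*(-14967 + 16651) = (53366/9 - 43625)*1684 = -339259/9*1684 = -571312156/9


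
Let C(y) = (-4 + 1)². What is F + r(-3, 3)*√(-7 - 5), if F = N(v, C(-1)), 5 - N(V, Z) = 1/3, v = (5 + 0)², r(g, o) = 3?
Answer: 14/3 + 6*I*√3 ≈ 4.6667 + 10.392*I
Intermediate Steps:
C(y) = 9 (C(y) = (-3)² = 9)
v = 25 (v = 5² = 25)
N(V, Z) = 14/3 (N(V, Z) = 5 - 1/3 = 5 - 1*⅓ = 5 - ⅓ = 14/3)
F = 14/3 ≈ 4.6667
F + r(-3, 3)*√(-7 - 5) = 14/3 + 3*√(-7 - 5) = 14/3 + 3*√(-12) = 14/3 + 3*(2*I*√3) = 14/3 + 6*I*√3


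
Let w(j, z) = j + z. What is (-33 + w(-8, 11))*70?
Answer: -2100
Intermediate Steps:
(-33 + w(-8, 11))*70 = (-33 + (-8 + 11))*70 = (-33 + 3)*70 = -30*70 = -2100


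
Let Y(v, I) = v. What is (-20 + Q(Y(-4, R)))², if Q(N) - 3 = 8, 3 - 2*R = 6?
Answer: 81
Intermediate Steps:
R = -3/2 (R = 3/2 - ½*6 = 3/2 - 3 = -3/2 ≈ -1.5000)
Q(N) = 11 (Q(N) = 3 + 8 = 11)
(-20 + Q(Y(-4, R)))² = (-20 + 11)² = (-9)² = 81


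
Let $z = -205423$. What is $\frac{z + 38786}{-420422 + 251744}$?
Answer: $\frac{166637}{168678} \approx 0.9879$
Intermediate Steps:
$\frac{z + 38786}{-420422 + 251744} = \frac{-205423 + 38786}{-420422 + 251744} = - \frac{166637}{-168678} = \left(-166637\right) \left(- \frac{1}{168678}\right) = \frac{166637}{168678}$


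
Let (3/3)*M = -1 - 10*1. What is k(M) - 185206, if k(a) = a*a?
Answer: -185085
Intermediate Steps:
M = -11 (M = -1 - 10*1 = -1 - 10 = -11)
k(a) = a**2
k(M) - 185206 = (-11)**2 - 185206 = 121 - 185206 = -185085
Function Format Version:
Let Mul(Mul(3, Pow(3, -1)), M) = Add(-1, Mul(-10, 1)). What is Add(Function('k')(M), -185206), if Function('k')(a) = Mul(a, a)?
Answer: -185085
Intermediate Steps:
M = -11 (M = Add(-1, Mul(-10, 1)) = Add(-1, -10) = -11)
Function('k')(a) = Pow(a, 2)
Add(Function('k')(M), -185206) = Add(Pow(-11, 2), -185206) = Add(121, -185206) = -185085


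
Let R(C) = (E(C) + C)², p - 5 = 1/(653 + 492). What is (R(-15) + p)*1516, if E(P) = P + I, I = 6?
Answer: 1008512936/1145 ≈ 8.8080e+5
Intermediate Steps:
E(P) = 6 + P (E(P) = P + 6 = 6 + P)
p = 5726/1145 (p = 5 + 1/(653 + 492) = 5 + 1/1145 = 5726/1145 ≈ 5.0009)
R(C) = (6 + 2*C)² (R(C) = ((6 + C) + C)² = (6 + 2*C)²)
(R(-15) + p)*1516 = (4*(3 - 15)² + 5726/1145)*1516 = (4*(-12)² + 5726/1145)*1516 = (4*144 + 5726/1145)*1516 = (576 + 5726/1145)*1516 = (665246/1145)*1516 = 1008512936/1145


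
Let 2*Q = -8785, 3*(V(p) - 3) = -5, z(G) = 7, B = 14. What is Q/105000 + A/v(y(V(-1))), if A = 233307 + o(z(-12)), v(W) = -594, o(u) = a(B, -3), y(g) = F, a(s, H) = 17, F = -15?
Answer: -233348849/594000 ≈ -392.84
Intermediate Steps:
V(p) = 4/3 (V(p) = 3 + (⅓)*(-5) = 3 - 5/3 = 4/3)
y(g) = -15
Q = -8785/2 (Q = (½)*(-8785) = -8785/2 ≈ -4392.5)
o(u) = 17
A = 233324 (A = 233307 + 17 = 233324)
Q/105000 + A/v(y(V(-1))) = -8785/2/105000 + 233324/(-594) = -8785/2*1/105000 + 233324*(-1/594) = -251/6000 - 116662/297 = -233348849/594000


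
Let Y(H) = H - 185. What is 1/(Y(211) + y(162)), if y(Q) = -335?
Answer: -1/309 ≈ -0.0032362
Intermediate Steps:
Y(H) = -185 + H
1/(Y(211) + y(162)) = 1/((-185 + 211) - 335) = 1/(26 - 335) = 1/(-309) = -1/309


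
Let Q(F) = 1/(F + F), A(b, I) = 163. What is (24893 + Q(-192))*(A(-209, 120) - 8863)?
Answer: -6930210475/32 ≈ -2.1657e+8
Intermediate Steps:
Q(F) = 1/(2*F)
(24893 + Q(-192))*(A(-209, 120) - 8863) = (24893 + (½)/(-192))*(163 - 8863) = (24893 + (½)*(-1/192))*(-8700) = (24893 - 1/384)*(-8700) = (9558911/384)*(-8700) = -6930210475/32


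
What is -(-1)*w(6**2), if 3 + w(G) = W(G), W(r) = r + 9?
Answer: 42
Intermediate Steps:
W(r) = 9 + r
w(G) = 6 + G (w(G) = -3 + (9 + G) = 6 + G)
-(-1)*w(6**2) = -(-1)*(6 + 6**2) = -(-1)*(6 + 36) = -(-1)*42 = -1*(-42) = 42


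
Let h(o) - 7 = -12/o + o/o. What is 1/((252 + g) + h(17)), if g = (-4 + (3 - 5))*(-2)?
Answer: 17/4612 ≈ 0.0036860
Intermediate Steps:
h(o) = 8 - 12/o (h(o) = 7 + (-12/o + o/o) = 7 + (-12/o + 1) = 7 + (1 - 12/o) = 8 - 12/o)
g = 12 (g = (-4 - 2)*(-2) = -6*(-2) = 12)
1/((252 + g) + h(17)) = 1/((252 + 12) + (8 - 12/17)) = 1/(264 + (8 - 12*1/17)) = 1/(264 + (8 - 12/17)) = 1/(264 + 124/17) = 1/(4612/17) = 17/4612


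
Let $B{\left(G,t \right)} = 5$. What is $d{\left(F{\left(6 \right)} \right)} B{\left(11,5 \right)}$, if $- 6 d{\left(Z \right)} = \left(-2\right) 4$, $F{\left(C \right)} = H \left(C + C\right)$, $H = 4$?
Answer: $\frac{20}{3} \approx 6.6667$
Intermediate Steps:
$F{\left(C \right)} = 8 C$ ($F{\left(C \right)} = 4 \left(C + C\right) = 4 \cdot 2 C = 8 C$)
$d{\left(Z \right)} = \frac{4}{3}$ ($d{\left(Z \right)} = - \frac{\left(-2\right) 4}{6} = \left(- \frac{1}{6}\right) \left(-8\right) = \frac{4}{3}$)
$d{\left(F{\left(6 \right)} \right)} B{\left(11,5 \right)} = \frac{4}{3} \cdot 5 = \frac{20}{3}$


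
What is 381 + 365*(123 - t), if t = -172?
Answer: 108056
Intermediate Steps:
381 + 365*(123 - t) = 381 + 365*(123 - 1*(-172)) = 381 + 365*(123 + 172) = 381 + 365*295 = 381 + 107675 = 108056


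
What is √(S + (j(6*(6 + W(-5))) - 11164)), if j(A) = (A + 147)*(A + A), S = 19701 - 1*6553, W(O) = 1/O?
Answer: 14*√1867/5 ≈ 120.98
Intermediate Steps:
S = 13148 (S = 19701 - 6553 = 13148)
j(A) = 2*A*(147 + A) (j(A) = (147 + A)*(2*A) = 2*A*(147 + A))
√(S + (j(6*(6 + W(-5))) - 11164)) = √(13148 + (2*(6*(6 + 1/(-5)))*(147 + 6*(6 + 1/(-5))) - 11164)) = √(13148 + (2*(6*(6 - ⅕))*(147 + 6*(6 - ⅕)) - 11164)) = √(13148 + (2*(6*(29/5))*(147 + 6*(29/5)) - 11164)) = √(13148 + (2*(174/5)*(147 + 174/5) - 11164)) = √(13148 + (2*(174/5)*(909/5) - 11164)) = √(13148 + (316332/25 - 11164)) = √(13148 + 37232/25) = √(365932/25) = 14*√1867/5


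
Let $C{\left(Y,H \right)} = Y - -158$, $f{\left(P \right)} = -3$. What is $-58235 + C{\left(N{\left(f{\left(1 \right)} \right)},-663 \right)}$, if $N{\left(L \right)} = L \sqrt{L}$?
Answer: $-58077 - 3 i \sqrt{3} \approx -58077.0 - 5.1962 i$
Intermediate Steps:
$N{\left(L \right)} = L^{\frac{3}{2}}$
$C{\left(Y,H \right)} = 158 + Y$ ($C{\left(Y,H \right)} = Y + 158 = 158 + Y$)
$-58235 + C{\left(N{\left(f{\left(1 \right)} \right)},-663 \right)} = -58235 + \left(158 + \left(-3\right)^{\frac{3}{2}}\right) = -58235 + \left(158 - 3 i \sqrt{3}\right) = -58077 - 3 i \sqrt{3}$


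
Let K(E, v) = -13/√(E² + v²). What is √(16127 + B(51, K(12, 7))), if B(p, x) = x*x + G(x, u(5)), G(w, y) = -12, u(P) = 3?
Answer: 6*√16675007/193 ≈ 126.95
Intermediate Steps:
K(E, v) = -13/√(E² + v²)
B(p, x) = -12 + x² (B(p, x) = x*x - 12 = x² - 12 = -12 + x²)
√(16127 + B(51, K(12, 7))) = √(16127 + (-12 + (-13/√(12² + 7²))²)) = √(16127 + (-12 + (-13/√(144 + 49))²)) = √(16127 + (-12 + (-13*√193/193)²)) = √(16127 + (-12 + 169/193)) = √(16127 - 2147/193) = √(3110364/193) = 6*√16675007/193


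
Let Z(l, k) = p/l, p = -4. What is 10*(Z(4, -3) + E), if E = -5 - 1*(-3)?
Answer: -30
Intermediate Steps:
Z(l, k) = -4/l
E = -2 (E = -5 + 3 = -2)
10*(Z(4, -3) + E) = 10*(-4/4 - 2) = 10*(-4*¼ - 2) = 10*(-1 - 2) = 10*(-3) = -30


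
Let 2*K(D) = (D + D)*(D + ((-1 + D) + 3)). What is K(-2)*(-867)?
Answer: -3468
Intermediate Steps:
K(D) = D*(2 + 2*D) (K(D) = ((D + D)*(D + ((-1 + D) + 3)))/2 = ((2*D)*(D + (2 + D)))/2 = ((2*D)*(2 + 2*D))/2 = (2*D*(2 + 2*D))/2 = D*(2 + 2*D))
K(-2)*(-867) = (2*(-2)*(1 - 2))*(-867) = (2*(-2)*(-1))*(-867) = 4*(-867) = -3468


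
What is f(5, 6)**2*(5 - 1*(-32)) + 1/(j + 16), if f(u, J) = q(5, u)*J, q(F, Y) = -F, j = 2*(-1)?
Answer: 466201/14 ≈ 33300.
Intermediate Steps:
j = -2
f(u, J) = -5*J (f(u, J) = (-1*5)*J = -5*J)
f(5, 6)**2*(5 - 1*(-32)) + 1/(j + 16) = (-5*6)**2*(5 - 1*(-32)) + 1/(-2 + 16) = (-30)**2*(5 + 32) + 1/14 = 900*37 + 1/14 = 33300 + 1/14 = 466201/14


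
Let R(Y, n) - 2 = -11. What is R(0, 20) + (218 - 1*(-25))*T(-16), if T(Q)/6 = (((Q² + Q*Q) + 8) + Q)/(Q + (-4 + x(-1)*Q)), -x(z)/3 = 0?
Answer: -183753/5 ≈ -36751.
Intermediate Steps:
x(z) = 0 (x(z) = -3*0 = 0)
R(Y, n) = -9 (R(Y, n) = 2 - 11 = -9)
T(Q) = 6*(8 + Q + 2*Q²)/(-4 + Q) (T(Q) = 6*((((Q² + Q*Q) + 8) + Q)/(Q + (-4 + 0*Q))) = 6*((((Q² + Q²) + 8) + Q)/(Q + (-4 + 0))) = 6*(((2*Q² + 8) + Q)/(Q - 4)) = 6*(((8 + 2*Q²) + Q)/(-4 + Q)) = 6*((8 + Q + 2*Q²)/(-4 + Q)) = 6*(8 + Q + 2*Q²)/(-4 + Q))
R(0, 20) + (218 - 1*(-25))*T(-16) = -9 + (218 - 1*(-25))*(6*(8 - 16 + 2*(-16)²)/(-4 - 16)) = -9 + (218 + 25)*(6*(8 - 16 + 2*256)/(-20)) = -9 + 243*(6*(-1/20)*(8 - 16 + 512)) = -9 + 243*(6*(-1/20)*504) = -9 + 243*(-756/5) = -9 - 183708/5 = -183753/5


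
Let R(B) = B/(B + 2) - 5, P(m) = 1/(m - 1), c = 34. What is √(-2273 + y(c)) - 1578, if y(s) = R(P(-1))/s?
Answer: -1578 + I*√5912481/51 ≈ -1578.0 + 47.678*I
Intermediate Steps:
P(m) = 1/(-1 + m)
R(B) = -5 + B/(2 + B) (R(B) = B/(2 + B) - 5 = -5 + B/(2 + B))
y(s) = -16/(3*s) (y(s) = (2*(-5 - 2/(-1 - 1))/(2 + 1/(-1 - 1)))/s = (2*(-5 - 2/(-2))/(2 + 1/(-2)))/s = (2*(-5 - 2*(-½))/(2 - ½))/s = (2*(-5 + 1)/(3/2))/s = (2*(⅔)*(-4))/s = -16/(3*s))
√(-2273 + y(c)) - 1578 = √(-2273 - 16/3/34) - 1578 = √(-2273 - 16/3*1/34) - 1578 = √(-2273 - 8/51) - 1578 = √(-115931/51) - 1578 = I*√5912481/51 - 1578 = -1578 + I*√5912481/51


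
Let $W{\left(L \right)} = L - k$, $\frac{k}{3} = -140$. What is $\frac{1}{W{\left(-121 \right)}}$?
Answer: $\frac{1}{299} \approx 0.0033445$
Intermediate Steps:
$k = -420$ ($k = 3 \left(-140\right) = -420$)
$W{\left(L \right)} = 420 + L$ ($W{\left(L \right)} = L - -420 = L + 420 = 420 + L$)
$\frac{1}{W{\left(-121 \right)}} = \frac{1}{420 - 121} = \frac{1}{299}$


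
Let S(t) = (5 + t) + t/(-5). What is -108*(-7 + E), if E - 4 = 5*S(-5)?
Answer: -216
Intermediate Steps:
S(t) = 5 + 4*t/5 (S(t) = (5 + t) + t*(-⅕) = (5 + t) - t/5 = 5 + 4*t/5)
E = 9 (E = 4 + 5*(5 + (⅘)*(-5)) = 4 + 5*(5 - 4) = 4 + 5*1 = 4 + 5 = 9)
-108*(-7 + E) = -108*(-7 + 9) = -108*2 = -216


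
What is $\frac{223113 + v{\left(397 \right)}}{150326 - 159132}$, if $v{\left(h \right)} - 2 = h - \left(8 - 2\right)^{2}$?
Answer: $- \frac{111738}{4403} \approx -25.378$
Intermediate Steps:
$v{\left(h \right)} = -34 + h$ ($v{\left(h \right)} = 2 + \left(h - \left(8 - 2\right)^{2}\right) = 2 + \left(h - 6^{2}\right) = 2 + \left(h - 36\right) = 2 + \left(-36 + h\right) = -34 + h$)
$\frac{223113 + v{\left(397 \right)}}{150326 - 159132} = \frac{223113 + \left(-34 + 397\right)}{150326 - 159132} = \frac{223113 + 363}{-8806} = 223476 \left(- \frac{1}{8806}\right) = - \frac{111738}{4403}$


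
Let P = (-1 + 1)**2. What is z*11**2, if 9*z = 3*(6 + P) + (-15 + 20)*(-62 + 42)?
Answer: -9922/9 ≈ -1102.4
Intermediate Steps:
P = 0 (P = 0**2 = 0)
z = -82/9 (z = (3*(6 + 0) + (-15 + 20)*(-62 + 42))/9 = (3*6 + 5*(-20))/9 = (18 - 100)/9 = (1/9)*(-82) = -82/9 ≈ -9.1111)
z*11**2 = -82/9*11**2 = -82/9*121 = -9922/9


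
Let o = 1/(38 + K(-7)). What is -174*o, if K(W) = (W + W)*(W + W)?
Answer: -29/39 ≈ -0.74359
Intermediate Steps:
K(W) = 4*W² (K(W) = (2*W)*(2*W) = 4*W²)
o = 1/234 (o = 1/(38 + 4*(-7)²) = 1/(38 + 4*49) = 1/(38 + 196) = 1/234 ≈ 0.0042735)
-174*o = -174*1/234 = -29/39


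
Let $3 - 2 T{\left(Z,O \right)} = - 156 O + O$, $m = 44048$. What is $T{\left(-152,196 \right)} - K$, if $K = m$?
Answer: $- \frac{57713}{2} \approx -28857.0$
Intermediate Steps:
$K = 44048$
$T{\left(Z,O \right)} = \frac{3}{2} + \frac{155 O}{2}$ ($T{\left(Z,O \right)} = \frac{3}{2} - \frac{- 156 O + O}{2} = \frac{3}{2} - \frac{\left(-155\right) O}{2} = \frac{3}{2} + \frac{155 O}{2}$)
$T{\left(-152,196 \right)} - K = \left(\frac{3}{2} + \frac{155}{2} \cdot 196\right) - 44048 = \left(\frac{3}{2} + 15190\right) - 44048 = \frac{30383}{2} - 44048 = - \frac{57713}{2}$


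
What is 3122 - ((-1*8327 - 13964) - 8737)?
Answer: 34150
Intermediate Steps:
3122 - ((-1*8327 - 13964) - 8737) = 3122 - ((-8327 - 13964) - 8737) = 3122 - (-22291 - 8737) = 3122 - 1*(-31028) = 3122 + 31028 = 34150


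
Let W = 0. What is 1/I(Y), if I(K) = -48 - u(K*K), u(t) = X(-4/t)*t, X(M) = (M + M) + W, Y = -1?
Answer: -1/40 ≈ -0.025000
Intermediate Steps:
X(M) = 2*M (X(M) = (M + M) + 0 = 2*M + 0 = 2*M)
u(t) = -8 (u(t) = (2*(-4/t))*t = (-8/t)*t = -8)
I(K) = -40 (I(K) = -48 - 1*(-8) = -48 + 8 = -40)
1/I(Y) = 1/(-40) = -1/40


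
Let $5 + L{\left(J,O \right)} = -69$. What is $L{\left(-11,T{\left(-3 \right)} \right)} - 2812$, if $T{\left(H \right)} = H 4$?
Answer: $-2886$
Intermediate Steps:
$T{\left(H \right)} = 4 H$
$L{\left(J,O \right)} = -74$ ($L{\left(J,O \right)} = -5 - 69 = -74$)
$L{\left(-11,T{\left(-3 \right)} \right)} - 2812 = -74 - 2812 = -2886$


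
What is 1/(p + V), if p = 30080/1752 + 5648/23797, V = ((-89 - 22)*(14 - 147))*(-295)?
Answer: -5211543/22696622032523 ≈ -2.2962e-7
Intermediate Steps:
V = -4355085 (V = -111*(-133)*(-295) = 14763*(-295) = -4355085)
p = 90713632/5211543 (p = 30080*(1/1752) + 5648*(1/23797) = 3760/219 + 5648/23797 = 90713632/5211543 ≈ 17.406)
1/(p + V) = 1/(90713632/5211543 - 4355085) = 1/(-22696622032523/5211543) = -5211543/22696622032523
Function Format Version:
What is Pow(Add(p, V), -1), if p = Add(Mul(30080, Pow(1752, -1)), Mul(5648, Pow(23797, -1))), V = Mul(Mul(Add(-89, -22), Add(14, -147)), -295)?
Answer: Rational(-5211543, 22696622032523) ≈ -2.2962e-7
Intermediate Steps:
V = -4355085 (V = Mul(Mul(-111, -133), -295) = Mul(14763, -295) = -4355085)
p = Rational(90713632, 5211543) (p = Add(Mul(30080, Rational(1, 1752)), Mul(5648, Rational(1, 23797))) = Add(Rational(3760, 219), Rational(5648, 23797)) = Rational(90713632, 5211543) ≈ 17.406)
Pow(Add(p, V), -1) = Pow(Add(Rational(90713632, 5211543), -4355085), -1) = Pow(Rational(-22696622032523, 5211543), -1) = Rational(-5211543, 22696622032523)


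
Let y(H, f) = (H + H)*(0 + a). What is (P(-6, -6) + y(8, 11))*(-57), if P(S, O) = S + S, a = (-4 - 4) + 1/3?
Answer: 7676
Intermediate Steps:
a = -23/3 (a = -8 + 1/3 = -23/3 ≈ -7.6667)
y(H, f) = -46*H/3 (y(H, f) = (H + H)*(0 - 23/3) = (2*H)*(-23/3) = -46*H/3)
P(S, O) = 2*S
(P(-6, -6) + y(8, 11))*(-57) = (2*(-6) - 46/3*8)*(-57) = (-12 - 368/3)*(-57) = -404/3*(-57) = 7676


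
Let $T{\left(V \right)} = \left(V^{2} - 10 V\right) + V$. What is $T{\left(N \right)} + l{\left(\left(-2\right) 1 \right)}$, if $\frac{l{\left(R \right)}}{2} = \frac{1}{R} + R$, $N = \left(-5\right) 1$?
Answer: $65$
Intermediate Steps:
$N = -5$
$l{\left(R \right)} = 2 R + \frac{2}{R}$ ($l{\left(R \right)} = 2 \left(\frac{1}{R} + R\right) = 2 \left(R + \frac{1}{R}\right) = 2 R + \frac{2}{R}$)
$T{\left(V \right)} = V^{2} - 9 V$
$T{\left(N \right)} + l{\left(\left(-2\right) 1 \right)} = - 5 \left(-9 - 5\right) + \left(2 \left(\left(-2\right) 1\right) + \frac{2}{\left(-2\right) 1}\right) = \left(-5\right) \left(-14\right) + \left(2 \left(-2\right) + \frac{2}{-2}\right) = 70 + \left(-4 + 2 \left(- \frac{1}{2}\right)\right) = 70 - 5 = 65$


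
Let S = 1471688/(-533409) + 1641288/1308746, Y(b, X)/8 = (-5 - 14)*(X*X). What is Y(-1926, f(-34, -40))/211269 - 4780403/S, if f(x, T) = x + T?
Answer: 352521377958304622064443/110978337289093332 ≈ 3.1765e+6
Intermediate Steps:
f(x, T) = T + x
Y(b, X) = -152*X² (Y(b, X) = 8*((-5 - 14)*(X*X)) = 8*(-19*X²) = -152*X²)
S = -525293996228/349048447557 (S = 1471688*(-1/533409) + 1641288*(1/1308746) = -1471688/533409 + 820644/654373 = -525293996228/349048447557 ≈ -1.5049)
Y(-1926, f(-34, -40))/211269 - 4780403/S = -152*(-40 - 34)²/211269 - 4780403/(-525293996228/349048447557) = -152*(-74)²*(1/211269) - 4780403*(-349048447557/525293996228) = -152*5476*(1/211269) + 1668592245846825471/525293996228 = -832352*1/211269 + 1668592245846825471/525293996228 = -832352/211269 + 1668592245846825471/525293996228 = 352521377958304622064443/110978337289093332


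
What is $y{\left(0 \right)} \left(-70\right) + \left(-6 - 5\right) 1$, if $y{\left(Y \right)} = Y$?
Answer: $-11$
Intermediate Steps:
$y{\left(0 \right)} \left(-70\right) + \left(-6 - 5\right) 1 = 0 \left(-70\right) + \left(-6 - 5\right) 1 = 0 - 11 = -11$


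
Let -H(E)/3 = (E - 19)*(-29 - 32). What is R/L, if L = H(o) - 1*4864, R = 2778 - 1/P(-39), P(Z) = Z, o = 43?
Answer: -108343/18408 ≈ -5.8857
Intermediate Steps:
H(E) = -3477 + 183*E (H(E) = -3*(E - 19)*(-29 - 32) = -3*(-19 + E)*(-61) = -3*(1159 - 61*E) = -3477 + 183*E)
R = 108343/39 (R = 2778 - 1/(-39) = 2778 - 1*(-1/39) = 2778 + 1/39 = 108343/39 ≈ 2778.0)
L = -472 (L = (-3477 + 183*43) - 1*4864 = (-3477 + 7869) - 4864 = 4392 - 4864 = -472)
R/L = (108343/39)/(-472) = (108343/39)*(-1/472) = -108343/18408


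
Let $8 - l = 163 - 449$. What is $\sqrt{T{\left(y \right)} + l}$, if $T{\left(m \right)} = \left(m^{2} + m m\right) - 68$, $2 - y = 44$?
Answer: $\sqrt{3754} \approx 61.27$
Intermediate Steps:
$y = -42$ ($y = 2 - 44 = -42$)
$T{\left(m \right)} = -68 + 2 m^{2}$ ($T{\left(m \right)} = \left(m^{2} + m^{2}\right) - 68 = 2 m^{2} - 68 = -68 + 2 m^{2}$)
$l = 294$ ($l = 8 - \left(163 - 449\right) = 8 - -286 = 8 + 286 = 294$)
$\sqrt{T{\left(y \right)} + l} = \sqrt{\left(-68 + 2 \left(-42\right)^{2}\right) + 294} = \sqrt{\left(-68 + 2 \cdot 1764\right) + 294} = \sqrt{\left(-68 + 3528\right) + 294} = \sqrt{3460 + 294} = \sqrt{3754}$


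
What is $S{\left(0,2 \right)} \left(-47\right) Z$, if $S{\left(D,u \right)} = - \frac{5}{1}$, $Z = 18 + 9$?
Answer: $6345$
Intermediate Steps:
$Z = 27$
$S{\left(D,u \right)} = -5$ ($S{\left(D,u \right)} = \left(-5\right) 1 = -5$)
$S{\left(0,2 \right)} \left(-47\right) Z = \left(-5\right) \left(-47\right) 27 = 235 \cdot 27 = 6345$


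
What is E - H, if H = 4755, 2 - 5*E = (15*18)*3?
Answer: -24583/5 ≈ -4916.6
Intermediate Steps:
E = -808/5 (E = ⅖ - 15*18*3/5 = ⅖ - 54*3 = ⅖ - ⅕*810 = ⅖ - 162 = -808/5 ≈ -161.60)
E - H = -808/5 - 1*4755 = -808/5 - 4755 = -24583/5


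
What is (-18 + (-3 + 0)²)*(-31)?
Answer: 279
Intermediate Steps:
(-18 + (-3 + 0)²)*(-31) = (-18 + (-3)²)*(-31) = (-18 + 9)*(-31) = -9*(-31) = 279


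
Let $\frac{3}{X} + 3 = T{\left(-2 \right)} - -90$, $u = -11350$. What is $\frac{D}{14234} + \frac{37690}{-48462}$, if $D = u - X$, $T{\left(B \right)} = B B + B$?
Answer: $- \frac{48350353313}{30696460806} \approx -1.5751$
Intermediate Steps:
$T{\left(B \right)} = B + B^{2}$ ($T{\left(B \right)} = B^{2} + B = B + B^{2}$)
$X = \frac{3}{89}$ ($X = \frac{3}{-3 - \left(-90 + 2 \left(1 - 2\right)\right)} = \frac{3}{-3 + \left(\left(-2\right) \left(-1\right) + 90\right)} = \frac{3}{-3 + \left(2 + 90\right)} = \frac{3}{-3 + 92} = \frac{3}{89} \approx 0.033708$)
$D = - \frac{1010153}{89}$ ($D = -11350 - \frac{3}{89} = - \frac{1010153}{89} \approx -11350.0$)
$\frac{D}{14234} + \frac{37690}{-48462} = - \frac{1010153}{89 \cdot 14234} + \frac{37690}{-48462} = \left(- \frac{1010153}{89}\right) \frac{1}{14234} + 37690 \left(- \frac{1}{48462}\right) = - \frac{1010153}{1266826} - \frac{18845}{24231} = - \frac{48350353313}{30696460806}$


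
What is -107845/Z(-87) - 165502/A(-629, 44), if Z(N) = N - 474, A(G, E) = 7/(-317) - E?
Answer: 30937356149/7828755 ≈ 3951.8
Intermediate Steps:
A(G, E) = -7/317 - E (A(G, E) = 7*(-1/317) - E = -7/317 - E)
Z(N) = -474 + N
-107845/Z(-87) - 165502/A(-629, 44) = -107845/(-474 - 87) - 165502/(-7/317 - 1*44) = -107845/(-561) - 165502/(-7/317 - 44) = -107845*(-1/561) - 165502/(-13955/317) = 107845/561 - 165502*(-317/13955) = 107845/561 + 52464134/13955 = 30937356149/7828755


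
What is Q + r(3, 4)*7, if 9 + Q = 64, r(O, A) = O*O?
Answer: 118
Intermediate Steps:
r(O, A) = O²
Q = 55 (Q = -9 + 64 = 55)
Q + r(3, 4)*7 = 55 + 3²*7 = 55 + 9*7 = 55 + 63 = 118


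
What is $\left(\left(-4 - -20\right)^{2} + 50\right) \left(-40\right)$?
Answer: $-12240$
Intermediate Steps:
$\left(\left(-4 - -20\right)^{2} + 50\right) \left(-40\right) = \left(\left(-4 + 20\right)^{2} + 50\right) \left(-40\right) = \left(16^{2} + 50\right) \left(-40\right) = \left(256 + 50\right) \left(-40\right) = 306 \left(-40\right) = -12240$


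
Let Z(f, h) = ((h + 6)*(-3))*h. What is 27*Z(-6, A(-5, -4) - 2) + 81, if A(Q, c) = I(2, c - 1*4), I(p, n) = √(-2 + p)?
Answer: 729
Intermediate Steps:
A(Q, c) = 0 (A(Q, c) = √(-2 + 2) = √0 = 0)
Z(f, h) = h*(-18 - 3*h) (Z(f, h) = ((6 + h)*(-3))*h = (-18 - 3*h)*h = h*(-18 - 3*h))
27*Z(-6, A(-5, -4) - 2) + 81 = 27*(-3*(0 - 2)*(6 + (0 - 2))) + 81 = 27*(-3*(-2)*(6 - 2)) + 81 = 27*(-3*(-2)*4) + 81 = 27*24 + 81 = 648 + 81 = 729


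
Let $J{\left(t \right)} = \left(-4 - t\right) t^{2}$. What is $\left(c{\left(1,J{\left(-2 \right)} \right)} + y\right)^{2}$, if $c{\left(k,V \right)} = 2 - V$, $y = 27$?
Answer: $1369$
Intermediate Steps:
$J{\left(t \right)} = t^{2} \left(-4 - t\right)$
$\left(c{\left(1,J{\left(-2 \right)} \right)} + y\right)^{2} = \left(\left(2 - \left(-2\right)^{2} \left(-4 - -2\right)\right) + 27\right)^{2} = \left(\left(2 - 4 \left(-4 + 2\right)\right) + 27\right)^{2} = \left(\left(2 - 4 \left(-2\right)\right) + 27\right)^{2} = \left(\left(2 - -8\right) + 27\right)^{2} = \left(\left(2 + 8\right) + 27\right)^{2} = \left(10 + 27\right)^{2} = 37^{2} = 1369$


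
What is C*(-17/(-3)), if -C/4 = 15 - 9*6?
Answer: 884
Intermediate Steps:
C = 156 (C = -4*(15 - 9*6) = -4*(15 - 54) = -4*(-39) = 156)
C*(-17/(-3)) = 156*(-17/(-3)) = 156*(-17*(-1/3)) = 156*(17/3) = 884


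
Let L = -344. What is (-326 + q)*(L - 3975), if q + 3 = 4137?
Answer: -16446752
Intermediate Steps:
q = 4134 (q = -3 + 4137 = 4134)
(-326 + q)*(L - 3975) = (-326 + 4134)*(-344 - 3975) = 3808*(-4319) = -16446752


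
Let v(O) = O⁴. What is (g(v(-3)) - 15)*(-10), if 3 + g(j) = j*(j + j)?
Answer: -131040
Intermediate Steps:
g(j) = -3 + 2*j² (g(j) = -3 + j*(j + j) = -3 + j*(2*j) = -3 + 2*j²)
(g(v(-3)) - 15)*(-10) = ((-3 + 2*((-3)⁴)²) - 15)*(-10) = ((-3 + 2*81²) - 15)*(-10) = ((-3 + 2*6561) - 15)*(-10) = ((-3 + 13122) - 15)*(-10) = (13119 - 15)*(-10) = 13104*(-10) = -131040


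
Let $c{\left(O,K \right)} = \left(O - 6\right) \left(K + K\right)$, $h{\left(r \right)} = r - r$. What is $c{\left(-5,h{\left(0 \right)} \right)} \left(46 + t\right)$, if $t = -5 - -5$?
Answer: $0$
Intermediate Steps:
$h{\left(r \right)} = 0$
$c{\left(O,K \right)} = 2 K \left(-6 + O\right)$ ($c{\left(O,K \right)} = \left(-6 + O\right) 2 K = 2 K \left(-6 + O\right)$)
$t = 0$ ($t = -5 + 5 = 0$)
$c{\left(-5,h{\left(0 \right)} \right)} \left(46 + t\right) = 2 \cdot 0 \left(-6 - 5\right) \left(46 + 0\right) = 2 \cdot 0 \left(-11\right) 46 = 0 \cdot 46 = 0$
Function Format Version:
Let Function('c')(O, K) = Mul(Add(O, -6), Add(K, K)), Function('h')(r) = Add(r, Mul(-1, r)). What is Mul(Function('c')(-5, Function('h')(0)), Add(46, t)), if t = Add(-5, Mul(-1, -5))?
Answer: 0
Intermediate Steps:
Function('h')(r) = 0
Function('c')(O, K) = Mul(2, K, Add(-6, O)) (Function('c')(O, K) = Mul(Add(-6, O), Mul(2, K)) = Mul(2, K, Add(-6, O)))
t = 0 (t = Add(-5, 5) = 0)
Mul(Function('c')(-5, Function('h')(0)), Add(46, t)) = Mul(Mul(2, 0, Add(-6, -5)), Add(46, 0)) = Mul(Mul(2, 0, -11), 46) = Mul(0, 46) = 0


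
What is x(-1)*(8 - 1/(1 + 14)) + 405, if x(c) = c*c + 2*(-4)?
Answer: 5242/15 ≈ 349.47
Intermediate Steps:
x(c) = -8 + c² (x(c) = c² - 8 = -8 + c²)
x(-1)*(8 - 1/(1 + 14)) + 405 = (-8 + (-1)²)*(8 - 1/(1 + 14)) + 405 = (-8 + 1)*(8 - 1/15) + 405 = -7*(8 - 1*1/15) + 405 = -7*(8 - 1/15) + 405 = -7*119/15 + 405 = -833/15 + 405 = 5242/15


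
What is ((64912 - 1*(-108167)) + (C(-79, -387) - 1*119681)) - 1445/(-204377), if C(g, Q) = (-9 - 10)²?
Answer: 10987104588/204377 ≈ 53759.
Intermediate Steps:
C(g, Q) = 361 (C(g, Q) = (-19)² = 361)
((64912 - 1*(-108167)) + (C(-79, -387) - 1*119681)) - 1445/(-204377) = ((64912 - 1*(-108167)) + (361 - 1*119681)) - 1445/(-204377) = ((64912 + 108167) + (361 - 119681)) - 1445*(-1/204377) = (173079 - 119320) + 1445/204377 = 53759 + 1445/204377 = 10987104588/204377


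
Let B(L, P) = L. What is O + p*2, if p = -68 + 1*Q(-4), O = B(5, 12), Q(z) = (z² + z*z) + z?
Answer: -75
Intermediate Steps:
Q(z) = z + 2*z² (Q(z) = (z² + z²) + z = 2*z² + z = z + 2*z²)
O = 5
p = -40 (p = -68 + 1*(-4*(1 + 2*(-4))) = -68 + 1*(-4*(1 - 8)) = -68 + 1*(-4*(-7)) = -68 + 1*28 = -68 + 28 = -40)
O + p*2 = 5 - 40*2 = 5 - 80 = -75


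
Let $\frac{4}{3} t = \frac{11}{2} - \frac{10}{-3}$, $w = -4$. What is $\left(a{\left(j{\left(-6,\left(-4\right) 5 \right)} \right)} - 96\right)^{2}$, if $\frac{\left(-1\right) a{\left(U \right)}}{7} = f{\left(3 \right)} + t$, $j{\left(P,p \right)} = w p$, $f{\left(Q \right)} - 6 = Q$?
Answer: $\frac{2699449}{64} \approx 42179.0$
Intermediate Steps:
$f{\left(Q \right)} = 6 + Q$
$t = \frac{53}{8}$ ($t = \frac{3 \left(\frac{11}{2} - \frac{10}{-3}\right)}{4} = \frac{3 \left(11 \cdot \frac{1}{2} - - \frac{10}{3}\right)}{4} = \frac{3 \left(\frac{11}{2} + \frac{10}{3}\right)}{4} = \frac{3}{4} \cdot \frac{53}{6} = \frac{53}{8} \approx 6.625$)
$j{\left(P,p \right)} = - 4 p$
$a{\left(U \right)} = - \frac{875}{8}$ ($a{\left(U \right)} = - 7 \left(\left(6 + 3\right) + \frac{53}{8}\right) = - 7 \left(9 + \frac{53}{8}\right) = \left(-7\right) \frac{125}{8} = - \frac{875}{8}$)
$\left(a{\left(j{\left(-6,\left(-4\right) 5 \right)} \right)} - 96\right)^{2} = \left(- \frac{875}{8} - 96\right)^{2} = \left(- \frac{1643}{8}\right)^{2} = \frac{2699449}{64}$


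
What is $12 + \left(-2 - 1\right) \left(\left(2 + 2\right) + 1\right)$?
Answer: $-3$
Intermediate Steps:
$12 + \left(-2 - 1\right) \left(\left(2 + 2\right) + 1\right) = 12 + \left(-2 - 1\right) \left(4 + 1\right) = 12 - 15 = -3$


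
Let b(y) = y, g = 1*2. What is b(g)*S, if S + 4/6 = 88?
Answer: 524/3 ≈ 174.67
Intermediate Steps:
S = 262/3 (S = -⅔ + 88 = 262/3 ≈ 87.333)
g = 2
b(g)*S = 2*(262/3) = 524/3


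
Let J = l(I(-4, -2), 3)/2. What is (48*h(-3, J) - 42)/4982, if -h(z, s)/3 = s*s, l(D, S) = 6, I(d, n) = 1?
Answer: -669/2491 ≈ -0.26857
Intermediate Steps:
J = 3 (J = 6/2 = 6*(½) = 3)
h(z, s) = -3*s² (h(z, s) = -3*s*s = -3*s²)
(48*h(-3, J) - 42)/4982 = (48*(-3*3²) - 42)/4982 = (48*(-3*9) - 42)*(1/4982) = (48*(-27) - 42)*(1/4982) = (-1296 - 42)*(1/4982) = -1338*1/4982 = -669/2491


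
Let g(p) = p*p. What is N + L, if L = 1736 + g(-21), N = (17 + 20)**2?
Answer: 3546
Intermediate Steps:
g(p) = p**2
N = 1369 (N = 37**2 = 1369)
L = 2177 (L = 1736 + (-21)**2 = 1736 + 441 = 2177)
N + L = 1369 + 2177 = 3546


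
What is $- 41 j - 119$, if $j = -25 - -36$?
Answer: $-570$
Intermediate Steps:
$j = 11$ ($j = -25 + 36 = 11$)
$- 41 j - 119 = \left(-41\right) 11 - 119 = -451 - 119 = -570$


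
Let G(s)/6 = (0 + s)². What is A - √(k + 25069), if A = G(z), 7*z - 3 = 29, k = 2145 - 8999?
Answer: 6144/49 - √18215 ≈ -9.5752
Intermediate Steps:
k = -6854
z = 32/7 (z = 3/7 + (⅐)*29 = 3/7 + 29/7 = 32/7 ≈ 4.5714)
G(s) = 6*s² (G(s) = 6*(0 + s)² = 6*s²)
A = 6144/49 (A = 6*(32/7)² = 6*(1024/49) = 6144/49 ≈ 125.39)
A - √(k + 25069) = 6144/49 - √(-6854 + 25069) = 6144/49 - √18215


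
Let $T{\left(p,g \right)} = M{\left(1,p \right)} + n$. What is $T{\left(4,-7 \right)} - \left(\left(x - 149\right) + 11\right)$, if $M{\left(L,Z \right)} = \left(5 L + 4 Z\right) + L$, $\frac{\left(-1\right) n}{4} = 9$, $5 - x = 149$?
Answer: $268$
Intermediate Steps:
$x = -144$ ($x = 5 - 149 = -144$)
$n = -36$ ($n = \left(-4\right) 9 = -36$)
$M{\left(L,Z \right)} = 4 Z + 6 L$ ($M{\left(L,Z \right)} = \left(4 Z + 5 L\right) + L = 4 Z + 6 L$)
$T{\left(p,g \right)} = -30 + 4 p$ ($T{\left(p,g \right)} = \left(4 p + 6 \cdot 1\right) - 36 = \left(4 p + 6\right) - 36 = \left(6 + 4 p\right) - 36 = -30 + 4 p$)
$T{\left(4,-7 \right)} - \left(\left(x - 149\right) + 11\right) = \left(-30 + 4 \cdot 4\right) - \left(\left(-144 - 149\right) + 11\right) = \left(-30 + 16\right) - \left(-293 + 11\right) = -14 - -282 = -14 + 282 = 268$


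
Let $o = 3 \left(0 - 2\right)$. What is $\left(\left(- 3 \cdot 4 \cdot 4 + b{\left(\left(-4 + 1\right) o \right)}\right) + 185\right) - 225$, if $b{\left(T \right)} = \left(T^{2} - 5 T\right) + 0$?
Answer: $146$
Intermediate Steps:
$o = -6$ ($o = 3 \left(-2\right) = -6$)
$b{\left(T \right)} = T^{2} - 5 T$
$\left(\left(- 3 \cdot 4 \cdot 4 + b{\left(\left(-4 + 1\right) o \right)}\right) + 185\right) - 225 = \left(\left(- 3 \cdot 4 \cdot 4 + \left(-4 + 1\right) \left(-6\right) \left(-5 + \left(-4 + 1\right) \left(-6\right)\right)\right) + 185\right) - 225 = \left(\left(\left(-3\right) 16 + \left(-3\right) \left(-6\right) \left(-5 - -18\right)\right) + 185\right) - 225 = \left(\left(-48 + 18 \left(-5 + 18\right)\right) + 185\right) - 225 = \left(\left(-48 + 18 \cdot 13\right) + 185\right) - 225 = \left(\left(-48 + 234\right) + 185\right) - 225 = \left(186 + 185\right) - 225 = 371 - 225 = 146$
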